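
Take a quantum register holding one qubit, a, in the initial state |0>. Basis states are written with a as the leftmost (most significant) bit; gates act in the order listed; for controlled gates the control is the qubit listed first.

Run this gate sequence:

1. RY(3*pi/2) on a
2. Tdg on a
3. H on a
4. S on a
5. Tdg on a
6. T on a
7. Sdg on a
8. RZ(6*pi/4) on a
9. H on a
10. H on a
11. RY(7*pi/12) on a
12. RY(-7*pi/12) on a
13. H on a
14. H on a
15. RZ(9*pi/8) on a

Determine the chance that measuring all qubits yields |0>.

Outcome |0> occurs with probability 1/2 - sqrt(2)/4.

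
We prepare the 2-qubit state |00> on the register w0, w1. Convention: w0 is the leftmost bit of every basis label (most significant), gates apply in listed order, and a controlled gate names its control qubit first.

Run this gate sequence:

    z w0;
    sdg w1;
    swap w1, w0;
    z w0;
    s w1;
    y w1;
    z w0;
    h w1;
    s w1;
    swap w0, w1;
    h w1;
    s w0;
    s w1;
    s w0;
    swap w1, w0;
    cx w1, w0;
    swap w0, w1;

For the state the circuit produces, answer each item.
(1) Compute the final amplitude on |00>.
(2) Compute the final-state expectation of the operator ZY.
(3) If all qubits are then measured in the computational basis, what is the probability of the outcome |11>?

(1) The final state's coefficient on |00> equals I/2.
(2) The observable ZY averages to 1.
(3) The probability of measuring |11> is 1/4.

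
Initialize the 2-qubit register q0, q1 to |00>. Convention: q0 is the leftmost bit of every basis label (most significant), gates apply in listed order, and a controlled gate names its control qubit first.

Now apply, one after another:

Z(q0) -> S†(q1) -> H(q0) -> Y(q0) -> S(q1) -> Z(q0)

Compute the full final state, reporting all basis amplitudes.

The resulting statevector has amplitude -sqrt(2)*I/2 on |00>, 0 on |01>, -sqrt(2)*I/2 on |10>, 0 on |11>.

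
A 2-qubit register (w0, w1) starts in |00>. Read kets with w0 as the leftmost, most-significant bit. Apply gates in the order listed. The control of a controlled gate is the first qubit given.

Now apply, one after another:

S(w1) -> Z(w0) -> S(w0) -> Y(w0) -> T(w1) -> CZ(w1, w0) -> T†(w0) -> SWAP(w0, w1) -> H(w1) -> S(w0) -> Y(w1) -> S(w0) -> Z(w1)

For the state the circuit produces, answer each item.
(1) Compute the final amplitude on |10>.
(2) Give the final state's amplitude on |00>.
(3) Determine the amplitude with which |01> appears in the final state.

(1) |10> carries amplitude 0 in the final state.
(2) The final state's coefficient on |00> equals sqrt(2)*exp(3*I*pi/4)/2.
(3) The amplitude on |01> is -sqrt(2)*exp(3*I*pi/4)/2.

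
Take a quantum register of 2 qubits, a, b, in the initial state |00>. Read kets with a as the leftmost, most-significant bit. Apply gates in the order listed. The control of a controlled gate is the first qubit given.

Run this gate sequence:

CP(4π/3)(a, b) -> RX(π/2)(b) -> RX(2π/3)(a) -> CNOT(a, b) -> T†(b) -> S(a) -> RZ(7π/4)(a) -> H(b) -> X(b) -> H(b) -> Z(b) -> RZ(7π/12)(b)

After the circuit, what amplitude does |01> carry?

The final state's coefficient on |01> equals sqrt(2)*exp(2*I*pi/3)/4. Key observation: steps 8-11 multiply out to the identity, so the circuit reduces to the remaining gates.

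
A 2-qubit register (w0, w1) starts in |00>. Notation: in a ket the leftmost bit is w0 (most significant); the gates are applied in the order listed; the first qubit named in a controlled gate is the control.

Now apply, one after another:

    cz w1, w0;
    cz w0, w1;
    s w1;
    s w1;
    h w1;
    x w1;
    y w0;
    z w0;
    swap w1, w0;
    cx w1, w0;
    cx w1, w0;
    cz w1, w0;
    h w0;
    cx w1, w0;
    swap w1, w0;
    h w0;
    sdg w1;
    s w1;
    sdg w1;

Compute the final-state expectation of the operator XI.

In the final state, XI has expectation -1.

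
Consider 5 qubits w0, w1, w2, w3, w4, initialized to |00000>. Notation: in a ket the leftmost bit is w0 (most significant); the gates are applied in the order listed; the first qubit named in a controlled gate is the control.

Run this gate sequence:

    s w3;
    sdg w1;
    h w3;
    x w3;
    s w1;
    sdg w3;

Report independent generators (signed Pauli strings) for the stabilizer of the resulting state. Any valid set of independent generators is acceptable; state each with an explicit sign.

The final state is stabilized by the group generated by -IIIYI, +ZIIII, +IZIII, +IIZII, +IIIIZ; other independent generating sets are equally valid.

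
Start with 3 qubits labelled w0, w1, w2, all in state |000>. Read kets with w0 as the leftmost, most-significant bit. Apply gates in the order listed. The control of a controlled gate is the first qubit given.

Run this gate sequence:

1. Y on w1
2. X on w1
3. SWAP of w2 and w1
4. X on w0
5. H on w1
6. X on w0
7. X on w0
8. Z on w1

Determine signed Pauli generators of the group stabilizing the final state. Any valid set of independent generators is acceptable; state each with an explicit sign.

One valid set of independent stabilizer generators is -IXI, -ZII, +IIZ (any independent generating set of the same group is equally correct). Key observation: steps 6-7 multiply out to the identity, so the circuit reduces to the remaining gates.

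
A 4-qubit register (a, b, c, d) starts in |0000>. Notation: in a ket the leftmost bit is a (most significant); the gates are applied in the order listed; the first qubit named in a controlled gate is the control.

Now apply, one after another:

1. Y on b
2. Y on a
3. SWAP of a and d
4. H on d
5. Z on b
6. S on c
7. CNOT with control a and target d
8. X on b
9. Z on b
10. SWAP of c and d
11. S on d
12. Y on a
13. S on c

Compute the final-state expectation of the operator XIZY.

The observable XIZY averages to 0.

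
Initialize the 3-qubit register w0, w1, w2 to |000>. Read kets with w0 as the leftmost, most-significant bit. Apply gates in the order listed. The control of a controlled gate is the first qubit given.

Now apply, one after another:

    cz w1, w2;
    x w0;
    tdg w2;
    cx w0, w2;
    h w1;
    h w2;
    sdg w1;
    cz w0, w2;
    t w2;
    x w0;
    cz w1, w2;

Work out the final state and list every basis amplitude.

The final amplitudes are 1/2 on |000>, exp(I*pi/4)/2 on |001>, -I/2 on |010>, exp(3*I*pi/4)/2 on |011>, 0 on |100>, 0 on |101>, 0 on |110>, 0 on |111>.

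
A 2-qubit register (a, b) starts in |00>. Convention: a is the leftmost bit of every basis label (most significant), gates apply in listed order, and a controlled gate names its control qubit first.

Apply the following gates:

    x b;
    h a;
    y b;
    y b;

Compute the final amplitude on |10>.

The amplitude on |10> is 0.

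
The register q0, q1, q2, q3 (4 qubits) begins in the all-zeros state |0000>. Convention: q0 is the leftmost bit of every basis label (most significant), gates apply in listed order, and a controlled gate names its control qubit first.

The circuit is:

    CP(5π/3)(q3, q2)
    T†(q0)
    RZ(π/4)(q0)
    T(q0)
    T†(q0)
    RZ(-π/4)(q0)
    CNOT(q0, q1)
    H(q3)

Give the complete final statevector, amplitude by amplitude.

The final amplitudes are sqrt(2)/2 on |0000>, sqrt(2)/2 on |0001>, and 0 on every other basis state. Key observation: steps 3-6 multiply out to the identity, so the circuit reduces to the remaining gates.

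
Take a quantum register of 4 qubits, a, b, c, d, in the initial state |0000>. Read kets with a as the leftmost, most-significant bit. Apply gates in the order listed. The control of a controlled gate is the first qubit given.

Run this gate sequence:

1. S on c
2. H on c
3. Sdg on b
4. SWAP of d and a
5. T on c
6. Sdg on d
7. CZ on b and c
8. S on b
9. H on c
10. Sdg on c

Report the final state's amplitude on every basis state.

The final amplitudes are 1/2 + exp(I*pi/4)/2 on |0000>, -I/2 + exp(3*I*pi/4)/2 on |0010>, and 0 on every other basis state.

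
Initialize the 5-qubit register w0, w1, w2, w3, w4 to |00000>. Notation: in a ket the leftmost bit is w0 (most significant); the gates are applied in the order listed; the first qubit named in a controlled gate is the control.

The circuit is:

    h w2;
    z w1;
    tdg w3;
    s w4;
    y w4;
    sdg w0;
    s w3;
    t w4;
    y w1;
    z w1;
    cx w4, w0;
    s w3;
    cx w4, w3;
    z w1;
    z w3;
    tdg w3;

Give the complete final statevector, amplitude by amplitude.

The resulting statevector has amplitude sqrt(2)/2 on |11011>, sqrt(2)/2 on |11111>, and 0 on every other basis state.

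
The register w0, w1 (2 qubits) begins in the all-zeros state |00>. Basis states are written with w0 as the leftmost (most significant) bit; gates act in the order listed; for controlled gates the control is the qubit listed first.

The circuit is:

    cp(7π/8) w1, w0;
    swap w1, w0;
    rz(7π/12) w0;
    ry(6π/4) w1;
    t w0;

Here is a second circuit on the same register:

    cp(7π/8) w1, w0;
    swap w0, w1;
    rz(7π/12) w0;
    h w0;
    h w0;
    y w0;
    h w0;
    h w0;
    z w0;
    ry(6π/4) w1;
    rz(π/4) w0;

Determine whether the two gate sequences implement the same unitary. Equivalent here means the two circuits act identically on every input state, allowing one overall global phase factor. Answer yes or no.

No — the two circuits implement different unitaries, even allowing a global phase.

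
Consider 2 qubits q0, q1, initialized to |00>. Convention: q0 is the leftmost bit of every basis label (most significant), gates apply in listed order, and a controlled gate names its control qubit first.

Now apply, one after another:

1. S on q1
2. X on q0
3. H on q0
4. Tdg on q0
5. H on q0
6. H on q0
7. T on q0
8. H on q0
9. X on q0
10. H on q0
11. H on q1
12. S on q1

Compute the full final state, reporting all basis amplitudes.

The final amplitudes are 1/2 on |00>, I/2 on |01>, 1/2 on |10>, I/2 on |11>. Key observation: gates 2-9 undo each other exactly, leaving only the rest of the circuit to track.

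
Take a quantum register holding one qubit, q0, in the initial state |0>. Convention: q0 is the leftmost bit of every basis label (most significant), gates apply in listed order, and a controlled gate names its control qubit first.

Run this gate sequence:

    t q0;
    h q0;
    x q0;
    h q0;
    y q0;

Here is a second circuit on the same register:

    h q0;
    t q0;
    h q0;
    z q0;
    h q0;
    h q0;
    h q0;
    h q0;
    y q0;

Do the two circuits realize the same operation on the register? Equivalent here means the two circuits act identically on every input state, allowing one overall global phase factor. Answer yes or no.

No — the two circuits implement different unitaries, even allowing a global phase.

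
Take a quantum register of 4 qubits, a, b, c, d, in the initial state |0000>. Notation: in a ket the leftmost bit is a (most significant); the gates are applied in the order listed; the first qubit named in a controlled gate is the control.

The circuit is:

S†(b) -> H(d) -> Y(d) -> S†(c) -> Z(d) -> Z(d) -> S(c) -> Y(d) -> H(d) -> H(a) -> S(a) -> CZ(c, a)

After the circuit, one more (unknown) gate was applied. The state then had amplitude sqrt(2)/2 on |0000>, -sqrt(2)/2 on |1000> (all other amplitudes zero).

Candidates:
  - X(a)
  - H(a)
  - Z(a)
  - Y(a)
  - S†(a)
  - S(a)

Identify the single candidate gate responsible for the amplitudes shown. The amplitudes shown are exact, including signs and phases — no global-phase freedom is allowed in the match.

The unique candidate consistent with the amplitudes is S(a). Key observation: the block from step 2 through step 9 cancels to the identity and can be dropped.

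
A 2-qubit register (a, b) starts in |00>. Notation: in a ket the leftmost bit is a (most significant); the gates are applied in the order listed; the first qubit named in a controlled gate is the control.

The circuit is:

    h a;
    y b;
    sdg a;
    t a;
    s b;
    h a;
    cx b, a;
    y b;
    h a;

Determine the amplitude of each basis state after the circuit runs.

The final amplitudes are sqrt(2)*I/2 on |00>, 0 on |01>, -sqrt(2)*exp(I*pi/4)/2 on |10>, 0 on |11>.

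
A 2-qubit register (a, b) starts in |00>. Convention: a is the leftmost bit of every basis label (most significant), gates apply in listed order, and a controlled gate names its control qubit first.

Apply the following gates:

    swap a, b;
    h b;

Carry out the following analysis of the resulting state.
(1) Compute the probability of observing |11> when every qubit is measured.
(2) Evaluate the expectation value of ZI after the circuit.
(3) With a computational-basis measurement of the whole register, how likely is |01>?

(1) The probability of measuring |11> is 0.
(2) In the final state, ZI has expectation 1.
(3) A full measurement returns |01> with probability 1/2.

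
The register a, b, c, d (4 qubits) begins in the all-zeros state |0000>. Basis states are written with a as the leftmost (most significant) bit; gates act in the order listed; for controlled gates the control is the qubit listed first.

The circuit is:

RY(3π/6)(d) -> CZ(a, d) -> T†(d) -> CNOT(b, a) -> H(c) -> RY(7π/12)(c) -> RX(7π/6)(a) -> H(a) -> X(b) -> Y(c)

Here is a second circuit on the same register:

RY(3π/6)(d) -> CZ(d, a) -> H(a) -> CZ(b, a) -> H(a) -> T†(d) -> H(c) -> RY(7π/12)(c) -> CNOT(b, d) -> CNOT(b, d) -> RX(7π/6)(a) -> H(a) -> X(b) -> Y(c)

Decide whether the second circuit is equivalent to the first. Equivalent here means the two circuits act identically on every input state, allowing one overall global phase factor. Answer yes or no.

Yes — the two circuits implement the same unitary up to a global phase.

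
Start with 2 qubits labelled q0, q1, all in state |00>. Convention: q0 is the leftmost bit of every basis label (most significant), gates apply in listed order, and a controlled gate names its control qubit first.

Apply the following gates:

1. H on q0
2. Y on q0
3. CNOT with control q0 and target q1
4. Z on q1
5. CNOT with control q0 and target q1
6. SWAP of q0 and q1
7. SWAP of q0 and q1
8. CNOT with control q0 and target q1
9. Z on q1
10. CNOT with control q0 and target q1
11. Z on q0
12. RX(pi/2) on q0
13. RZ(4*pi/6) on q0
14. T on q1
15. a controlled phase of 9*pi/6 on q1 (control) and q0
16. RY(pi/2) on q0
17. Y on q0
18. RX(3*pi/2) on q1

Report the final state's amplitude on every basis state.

The resulting statevector has amplitude -exp(2*I*pi/3)/4 - exp(I*pi/6)/4 - exp(5*I*pi/6)/4 + exp(I*pi/3)/4 on |00>, 1/8 - exp(2*I*pi/3)/4 + sqrt(3)*I/8 + I/4 on |01>, sqrt(3)/8 - exp(5*I*pi/6)/4 + I/8 + sqrt(3)*I/4 on |10>, -sqrt(3)/8 - exp(I*pi/6)/4 + I/8 + sqrt(3)*I/4 on |11>. Key observation: steps 3-10 multiply out to the identity, so the circuit reduces to the remaining gates.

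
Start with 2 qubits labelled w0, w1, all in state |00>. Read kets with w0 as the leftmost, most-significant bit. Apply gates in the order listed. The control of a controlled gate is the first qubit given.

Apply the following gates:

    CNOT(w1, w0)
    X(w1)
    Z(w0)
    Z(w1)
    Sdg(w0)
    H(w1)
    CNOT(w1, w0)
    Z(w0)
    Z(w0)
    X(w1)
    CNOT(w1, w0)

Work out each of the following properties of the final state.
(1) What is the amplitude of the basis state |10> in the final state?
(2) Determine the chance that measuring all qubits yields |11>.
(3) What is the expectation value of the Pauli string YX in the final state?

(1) The final state's coefficient on |10> equals sqrt(2)/2.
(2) The probability of measuring |11> is 1/2.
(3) The expectation value of YX is 0.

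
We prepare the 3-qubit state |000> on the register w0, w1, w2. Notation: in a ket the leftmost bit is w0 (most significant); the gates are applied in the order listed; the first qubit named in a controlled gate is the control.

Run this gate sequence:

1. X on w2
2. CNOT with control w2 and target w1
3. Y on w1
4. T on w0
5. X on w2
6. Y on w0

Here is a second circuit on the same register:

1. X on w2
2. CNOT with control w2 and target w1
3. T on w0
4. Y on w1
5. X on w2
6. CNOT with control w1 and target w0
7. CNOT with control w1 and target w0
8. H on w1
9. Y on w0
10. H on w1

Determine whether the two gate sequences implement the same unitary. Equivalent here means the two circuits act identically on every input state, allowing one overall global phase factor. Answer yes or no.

Yes — the two circuits implement the same unitary up to a global phase.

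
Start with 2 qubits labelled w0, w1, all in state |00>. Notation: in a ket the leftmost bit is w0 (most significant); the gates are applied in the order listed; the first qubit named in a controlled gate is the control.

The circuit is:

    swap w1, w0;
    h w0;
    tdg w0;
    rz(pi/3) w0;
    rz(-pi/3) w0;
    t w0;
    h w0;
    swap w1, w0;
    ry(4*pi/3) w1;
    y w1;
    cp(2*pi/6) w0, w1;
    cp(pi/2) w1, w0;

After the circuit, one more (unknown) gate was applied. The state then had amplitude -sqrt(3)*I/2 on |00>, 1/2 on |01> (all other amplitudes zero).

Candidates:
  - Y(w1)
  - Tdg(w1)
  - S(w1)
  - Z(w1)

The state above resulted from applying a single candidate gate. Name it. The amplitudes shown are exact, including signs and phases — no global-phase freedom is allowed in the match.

The unique candidate consistent with the amplitudes is S(w1). Key observation: the block from step 1 through step 8 cancels to the identity and can be dropped.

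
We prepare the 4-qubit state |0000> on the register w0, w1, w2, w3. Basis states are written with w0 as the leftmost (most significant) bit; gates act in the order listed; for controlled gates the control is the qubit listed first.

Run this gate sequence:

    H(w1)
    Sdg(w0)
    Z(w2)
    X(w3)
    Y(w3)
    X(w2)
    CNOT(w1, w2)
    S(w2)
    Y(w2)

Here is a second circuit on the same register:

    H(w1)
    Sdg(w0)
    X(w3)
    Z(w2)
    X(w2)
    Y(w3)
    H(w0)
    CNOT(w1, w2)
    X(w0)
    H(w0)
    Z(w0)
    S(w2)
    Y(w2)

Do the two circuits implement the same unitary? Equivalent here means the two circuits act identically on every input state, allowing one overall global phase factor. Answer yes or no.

Yes: on every input state the two circuits agree up to one overall phase factor.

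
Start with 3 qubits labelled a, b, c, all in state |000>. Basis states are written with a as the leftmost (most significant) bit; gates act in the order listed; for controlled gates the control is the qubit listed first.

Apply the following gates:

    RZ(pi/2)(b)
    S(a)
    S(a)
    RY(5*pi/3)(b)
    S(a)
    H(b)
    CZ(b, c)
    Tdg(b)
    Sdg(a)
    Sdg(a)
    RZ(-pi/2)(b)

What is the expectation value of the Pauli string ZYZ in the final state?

The observable ZYZ averages to -sqrt(2)/4.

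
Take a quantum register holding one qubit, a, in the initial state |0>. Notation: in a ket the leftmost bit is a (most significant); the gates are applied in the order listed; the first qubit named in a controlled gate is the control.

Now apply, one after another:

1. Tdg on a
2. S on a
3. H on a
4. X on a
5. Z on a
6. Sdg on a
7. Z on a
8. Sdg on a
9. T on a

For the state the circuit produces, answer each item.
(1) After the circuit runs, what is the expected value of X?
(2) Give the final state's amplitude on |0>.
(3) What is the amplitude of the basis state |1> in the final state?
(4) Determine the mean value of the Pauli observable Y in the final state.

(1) In the final state, X has expectation -sqrt(2)/2.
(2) The amplitude on |0> is sqrt(2)/2.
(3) The amplitude on |1> is -sqrt(2)*exp(I*pi/4)/2.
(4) The observable Y averages to -sqrt(2)/2.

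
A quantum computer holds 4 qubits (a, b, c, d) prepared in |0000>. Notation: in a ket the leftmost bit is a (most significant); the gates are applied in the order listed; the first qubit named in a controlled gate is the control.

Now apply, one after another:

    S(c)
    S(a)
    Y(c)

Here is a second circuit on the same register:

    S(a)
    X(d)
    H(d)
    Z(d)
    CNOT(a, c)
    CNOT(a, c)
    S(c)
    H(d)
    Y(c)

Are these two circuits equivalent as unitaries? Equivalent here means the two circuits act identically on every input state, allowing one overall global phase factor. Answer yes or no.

Yes: on every input state the two circuits agree up to one overall phase factor.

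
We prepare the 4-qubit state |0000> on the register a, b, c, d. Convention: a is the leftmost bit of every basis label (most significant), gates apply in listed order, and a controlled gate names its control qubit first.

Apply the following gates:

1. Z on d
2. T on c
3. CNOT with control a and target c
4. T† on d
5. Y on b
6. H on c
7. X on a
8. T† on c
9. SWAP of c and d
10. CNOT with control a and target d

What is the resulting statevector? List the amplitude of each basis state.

The resulting statevector has amplitude sqrt(2)*exp(I*pi/4)/2 on |1100>, sqrt(2)*I/2 on |1101>, and 0 on every other basis state.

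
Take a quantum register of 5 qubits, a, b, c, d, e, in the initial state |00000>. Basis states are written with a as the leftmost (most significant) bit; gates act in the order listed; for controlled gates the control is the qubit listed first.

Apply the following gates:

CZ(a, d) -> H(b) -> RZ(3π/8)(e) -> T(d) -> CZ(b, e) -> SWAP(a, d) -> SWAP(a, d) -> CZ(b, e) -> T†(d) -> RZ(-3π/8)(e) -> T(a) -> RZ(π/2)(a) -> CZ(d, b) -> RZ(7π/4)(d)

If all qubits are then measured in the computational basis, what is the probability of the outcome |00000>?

The probability of measuring |00000> is 1/2. Key observation: gates 3-10 undo each other exactly, leaving only the rest of the circuit to track.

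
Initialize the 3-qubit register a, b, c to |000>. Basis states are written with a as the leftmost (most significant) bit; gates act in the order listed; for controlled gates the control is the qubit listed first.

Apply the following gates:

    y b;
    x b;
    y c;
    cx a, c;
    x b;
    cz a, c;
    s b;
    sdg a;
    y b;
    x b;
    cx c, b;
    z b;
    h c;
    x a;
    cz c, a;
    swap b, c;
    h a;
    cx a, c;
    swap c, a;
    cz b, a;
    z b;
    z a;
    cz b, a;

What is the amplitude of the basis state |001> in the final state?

The amplitude on |001> is 0.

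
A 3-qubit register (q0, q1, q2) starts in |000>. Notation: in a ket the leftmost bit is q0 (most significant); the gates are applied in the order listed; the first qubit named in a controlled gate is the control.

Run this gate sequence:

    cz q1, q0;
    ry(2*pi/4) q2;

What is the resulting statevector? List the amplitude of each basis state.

The final amplitudes are sqrt(2)/2 on |000>, sqrt(2)/2 on |001>, and 0 on every other basis state.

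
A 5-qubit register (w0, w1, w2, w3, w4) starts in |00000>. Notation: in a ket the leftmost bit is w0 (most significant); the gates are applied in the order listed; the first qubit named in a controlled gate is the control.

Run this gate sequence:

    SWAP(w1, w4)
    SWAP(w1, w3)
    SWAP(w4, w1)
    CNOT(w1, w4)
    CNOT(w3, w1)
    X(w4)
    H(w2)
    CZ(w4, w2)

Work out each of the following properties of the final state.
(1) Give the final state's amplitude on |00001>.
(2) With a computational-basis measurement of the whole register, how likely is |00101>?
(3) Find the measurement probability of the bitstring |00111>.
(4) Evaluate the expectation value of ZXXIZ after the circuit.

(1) The final state's coefficient on |00001> equals sqrt(2)/2.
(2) A full measurement returns |00101> with probability 1/2.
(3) Outcome |00111> occurs with probability 0.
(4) In the final state, ZXXIZ has expectation 0.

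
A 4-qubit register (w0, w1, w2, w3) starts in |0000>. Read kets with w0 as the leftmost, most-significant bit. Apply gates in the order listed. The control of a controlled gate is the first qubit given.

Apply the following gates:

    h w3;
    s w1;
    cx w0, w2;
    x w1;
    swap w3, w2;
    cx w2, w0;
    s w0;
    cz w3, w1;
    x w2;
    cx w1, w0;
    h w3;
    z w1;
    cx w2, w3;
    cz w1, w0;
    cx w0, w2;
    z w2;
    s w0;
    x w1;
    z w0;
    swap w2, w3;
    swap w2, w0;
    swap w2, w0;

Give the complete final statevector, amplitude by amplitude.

The final amplitudes are -I/2 on |0000>, -I/2 on |0010>, -I/2 on |1000>, -I/2 on |1010>, and 0 on every other basis state.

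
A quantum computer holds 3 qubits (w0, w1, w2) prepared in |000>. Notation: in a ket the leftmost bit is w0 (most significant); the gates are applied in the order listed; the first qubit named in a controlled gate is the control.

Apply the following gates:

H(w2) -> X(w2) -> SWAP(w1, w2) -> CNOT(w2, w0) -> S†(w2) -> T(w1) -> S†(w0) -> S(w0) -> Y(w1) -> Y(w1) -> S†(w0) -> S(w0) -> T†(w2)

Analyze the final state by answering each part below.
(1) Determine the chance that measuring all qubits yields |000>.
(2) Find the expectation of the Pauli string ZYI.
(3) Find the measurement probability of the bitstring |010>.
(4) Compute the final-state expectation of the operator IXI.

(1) Outcome |000> occurs with probability 1/2. Key observation: steps 7-12 multiply out to the identity, so the circuit reduces to the remaining gates.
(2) In the final state, ZYI has expectation sqrt(2)/2.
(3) The probability of measuring |010> is 1/2.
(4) In the final state, IXI has expectation sqrt(2)/2.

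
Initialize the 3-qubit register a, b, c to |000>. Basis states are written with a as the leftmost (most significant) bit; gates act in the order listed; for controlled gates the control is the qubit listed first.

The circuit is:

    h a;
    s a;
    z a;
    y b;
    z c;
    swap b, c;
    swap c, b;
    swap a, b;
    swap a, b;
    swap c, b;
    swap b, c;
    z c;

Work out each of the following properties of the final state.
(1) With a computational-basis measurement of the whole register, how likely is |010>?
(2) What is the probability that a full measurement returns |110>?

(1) The probability of measuring |010> is 1/2. Key observation: the block from step 5 through step 12 cancels to the identity and can be dropped.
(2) Outcome |110> occurs with probability 1/2.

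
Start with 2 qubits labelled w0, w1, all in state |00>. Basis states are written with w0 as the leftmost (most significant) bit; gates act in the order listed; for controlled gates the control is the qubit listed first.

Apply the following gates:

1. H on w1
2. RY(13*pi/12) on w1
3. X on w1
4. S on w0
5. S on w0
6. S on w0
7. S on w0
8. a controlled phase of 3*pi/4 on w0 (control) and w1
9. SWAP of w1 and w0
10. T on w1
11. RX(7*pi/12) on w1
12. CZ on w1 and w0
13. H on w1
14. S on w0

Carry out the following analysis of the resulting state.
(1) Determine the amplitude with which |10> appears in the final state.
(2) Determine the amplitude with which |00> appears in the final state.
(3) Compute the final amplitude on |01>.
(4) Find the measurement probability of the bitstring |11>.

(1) The final state's coefficient on |10> equals (1 - I)*(sqrt(3) - I + sqrt(2)*(1 + I))/8. Key observation: gates 4-7 undo each other exactly, leaving only the rest of the circuit to track.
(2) The final state's coefficient on |00> equals (1 - I)*(1 - sqrt(3)*I + sqrt(2)*(1 + I))/8.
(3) |01> carries amplitude (1 - I)*(-sqrt(3) + I + sqrt(2)*(1 + I))/8 in the final state.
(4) A full measurement returns |11> with probability -sqrt(2)/16 + sqrt(6)/16 + 1/4.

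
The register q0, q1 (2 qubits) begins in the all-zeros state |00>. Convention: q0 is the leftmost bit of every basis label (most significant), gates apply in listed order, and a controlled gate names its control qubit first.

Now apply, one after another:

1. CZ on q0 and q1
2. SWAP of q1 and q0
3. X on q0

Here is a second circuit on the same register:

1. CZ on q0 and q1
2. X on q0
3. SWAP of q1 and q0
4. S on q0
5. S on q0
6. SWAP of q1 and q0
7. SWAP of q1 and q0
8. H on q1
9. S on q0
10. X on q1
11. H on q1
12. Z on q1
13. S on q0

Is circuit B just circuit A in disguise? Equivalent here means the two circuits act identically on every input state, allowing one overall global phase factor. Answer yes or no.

No: there is an input state on which the two circuits produce genuinely different outputs (not merely differing by a phase).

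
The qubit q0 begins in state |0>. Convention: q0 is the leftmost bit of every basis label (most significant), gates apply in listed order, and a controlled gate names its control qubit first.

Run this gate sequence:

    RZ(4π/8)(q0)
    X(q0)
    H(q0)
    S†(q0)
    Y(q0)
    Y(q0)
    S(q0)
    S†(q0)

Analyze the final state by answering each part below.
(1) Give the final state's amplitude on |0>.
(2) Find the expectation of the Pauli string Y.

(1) The amplitude on |0> is -sqrt(2)*exp(3*I*pi/4)/2. Key observation: steps 4-7 multiply out to the identity, so the circuit reduces to the remaining gates.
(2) The observable Y averages to 1.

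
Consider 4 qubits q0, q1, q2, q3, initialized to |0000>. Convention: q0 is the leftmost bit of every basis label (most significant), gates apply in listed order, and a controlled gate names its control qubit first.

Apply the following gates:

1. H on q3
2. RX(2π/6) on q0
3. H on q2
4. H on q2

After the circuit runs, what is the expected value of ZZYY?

The expectation value of ZZYY is 0. Key observation: the block from step 3 through step 4 cancels to the identity and can be dropped.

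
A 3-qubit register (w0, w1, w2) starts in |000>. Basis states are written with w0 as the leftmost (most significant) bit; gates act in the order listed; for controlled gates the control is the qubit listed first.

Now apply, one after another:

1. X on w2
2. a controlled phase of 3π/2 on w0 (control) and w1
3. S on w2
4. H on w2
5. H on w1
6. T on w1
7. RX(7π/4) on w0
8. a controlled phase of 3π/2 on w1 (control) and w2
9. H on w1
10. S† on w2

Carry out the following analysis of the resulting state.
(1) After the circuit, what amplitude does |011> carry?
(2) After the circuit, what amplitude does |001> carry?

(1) The amplitude on |011> is (1 + exp(3*I*pi/4))*sqrt(2*sqrt(2) + 4)/8.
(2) The amplitude on |001> is (1/8 - exp(3*I*pi/4)/8)*sqrt(2*sqrt(2) + 4).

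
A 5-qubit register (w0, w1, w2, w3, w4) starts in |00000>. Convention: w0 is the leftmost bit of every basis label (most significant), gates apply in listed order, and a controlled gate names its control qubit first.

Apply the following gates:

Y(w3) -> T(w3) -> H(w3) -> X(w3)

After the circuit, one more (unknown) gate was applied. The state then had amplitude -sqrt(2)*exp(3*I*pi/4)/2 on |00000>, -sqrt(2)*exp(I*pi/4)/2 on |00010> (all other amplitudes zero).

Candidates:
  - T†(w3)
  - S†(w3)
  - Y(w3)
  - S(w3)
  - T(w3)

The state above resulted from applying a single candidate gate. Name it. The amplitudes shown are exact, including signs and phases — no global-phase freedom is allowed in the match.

The unique candidate consistent with the amplitudes is S(w3).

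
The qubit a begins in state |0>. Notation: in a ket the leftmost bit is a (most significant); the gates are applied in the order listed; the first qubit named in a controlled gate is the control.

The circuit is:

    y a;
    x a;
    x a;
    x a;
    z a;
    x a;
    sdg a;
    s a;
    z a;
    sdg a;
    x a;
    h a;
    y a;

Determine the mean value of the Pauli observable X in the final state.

In the final state, X has expectation -1.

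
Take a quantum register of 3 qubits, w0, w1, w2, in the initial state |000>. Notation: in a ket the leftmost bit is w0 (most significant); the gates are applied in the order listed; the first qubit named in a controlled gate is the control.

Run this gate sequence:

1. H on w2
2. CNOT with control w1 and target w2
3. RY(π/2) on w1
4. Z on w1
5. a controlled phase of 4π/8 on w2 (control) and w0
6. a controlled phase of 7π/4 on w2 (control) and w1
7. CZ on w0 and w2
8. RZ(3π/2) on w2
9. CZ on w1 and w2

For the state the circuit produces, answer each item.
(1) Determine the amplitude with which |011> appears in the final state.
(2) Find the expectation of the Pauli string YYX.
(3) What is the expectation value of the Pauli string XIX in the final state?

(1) |011> carries amplitude I/2 in the final state.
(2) In the final state, YYX has expectation 0.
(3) The observable XIX averages to 0.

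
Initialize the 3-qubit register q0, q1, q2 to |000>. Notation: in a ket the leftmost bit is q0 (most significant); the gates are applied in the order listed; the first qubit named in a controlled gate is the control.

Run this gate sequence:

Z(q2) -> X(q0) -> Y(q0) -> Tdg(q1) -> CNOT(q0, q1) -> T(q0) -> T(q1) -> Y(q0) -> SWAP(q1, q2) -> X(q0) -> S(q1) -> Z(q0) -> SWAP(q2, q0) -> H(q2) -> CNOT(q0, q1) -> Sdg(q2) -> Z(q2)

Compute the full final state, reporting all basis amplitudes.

The resulting statevector has amplitude sqrt(2)/2 on |000>, sqrt(2)*I/2 on |001>, and 0 on every other basis state.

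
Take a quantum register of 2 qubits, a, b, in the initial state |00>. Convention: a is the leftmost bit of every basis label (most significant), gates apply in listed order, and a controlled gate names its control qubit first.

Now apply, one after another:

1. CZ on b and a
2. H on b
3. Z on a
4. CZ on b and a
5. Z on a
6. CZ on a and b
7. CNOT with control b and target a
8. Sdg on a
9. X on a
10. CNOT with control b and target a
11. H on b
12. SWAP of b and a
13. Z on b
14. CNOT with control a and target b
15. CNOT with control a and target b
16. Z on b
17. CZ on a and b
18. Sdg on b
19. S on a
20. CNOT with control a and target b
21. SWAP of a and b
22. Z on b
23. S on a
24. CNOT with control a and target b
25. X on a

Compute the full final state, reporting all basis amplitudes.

After the circuit, the state carries amplitude 0 on |00>, 1/2 - I/2 on |01>, 0 on |10>, 1/2 + I/2 on |11>. Key observation: steps 13-16 multiply out to the identity, so the circuit reduces to the remaining gates.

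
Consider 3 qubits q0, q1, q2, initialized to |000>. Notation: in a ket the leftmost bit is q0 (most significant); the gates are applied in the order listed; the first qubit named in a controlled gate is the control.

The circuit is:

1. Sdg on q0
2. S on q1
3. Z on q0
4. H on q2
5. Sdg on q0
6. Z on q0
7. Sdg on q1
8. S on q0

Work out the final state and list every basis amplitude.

The final amplitudes are sqrt(2)/2 on |000>, sqrt(2)/2 on |001>, and 0 on every other basis state.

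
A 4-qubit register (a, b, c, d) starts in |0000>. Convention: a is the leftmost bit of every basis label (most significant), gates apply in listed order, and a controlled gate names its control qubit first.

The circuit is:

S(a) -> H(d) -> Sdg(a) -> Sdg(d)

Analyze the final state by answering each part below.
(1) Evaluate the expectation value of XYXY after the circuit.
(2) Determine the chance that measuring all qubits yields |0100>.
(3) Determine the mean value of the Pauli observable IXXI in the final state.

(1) The observable XYXY averages to 0.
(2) A full measurement returns |0100> with probability 0.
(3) The expectation value of IXXI is 0.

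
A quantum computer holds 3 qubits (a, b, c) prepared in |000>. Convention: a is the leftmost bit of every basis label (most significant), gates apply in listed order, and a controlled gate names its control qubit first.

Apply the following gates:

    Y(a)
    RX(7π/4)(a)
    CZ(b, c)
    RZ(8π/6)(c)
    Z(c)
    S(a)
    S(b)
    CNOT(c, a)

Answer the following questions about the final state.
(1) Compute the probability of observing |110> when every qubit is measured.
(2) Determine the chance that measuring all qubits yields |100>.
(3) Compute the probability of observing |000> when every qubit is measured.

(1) Outcome |110> occurs with probability 0.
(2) The probability of measuring |100> is sqrt(2)/4 + 1/2.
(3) The probability of measuring |000> is 1/2 - sqrt(2)/4.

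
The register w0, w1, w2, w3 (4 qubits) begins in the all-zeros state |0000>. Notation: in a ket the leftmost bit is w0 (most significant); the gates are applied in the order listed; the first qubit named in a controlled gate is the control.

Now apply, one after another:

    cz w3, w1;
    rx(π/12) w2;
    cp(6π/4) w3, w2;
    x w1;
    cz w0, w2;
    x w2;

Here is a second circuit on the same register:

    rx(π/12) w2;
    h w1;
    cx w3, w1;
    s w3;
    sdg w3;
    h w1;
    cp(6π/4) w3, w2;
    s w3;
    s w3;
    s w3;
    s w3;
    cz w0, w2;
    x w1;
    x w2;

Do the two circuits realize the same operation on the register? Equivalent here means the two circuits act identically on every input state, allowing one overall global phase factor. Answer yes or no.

Yes — the two circuits implement the same unitary up to a global phase.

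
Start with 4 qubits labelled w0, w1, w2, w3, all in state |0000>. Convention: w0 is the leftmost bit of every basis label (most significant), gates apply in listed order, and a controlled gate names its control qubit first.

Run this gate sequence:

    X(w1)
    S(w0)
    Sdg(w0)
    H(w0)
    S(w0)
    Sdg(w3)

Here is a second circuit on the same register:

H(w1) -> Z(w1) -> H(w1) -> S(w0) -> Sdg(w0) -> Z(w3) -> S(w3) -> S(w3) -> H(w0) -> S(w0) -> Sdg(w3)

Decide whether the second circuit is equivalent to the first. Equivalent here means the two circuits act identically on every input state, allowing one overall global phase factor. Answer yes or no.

Yes — the two circuits implement the same unitary up to a global phase.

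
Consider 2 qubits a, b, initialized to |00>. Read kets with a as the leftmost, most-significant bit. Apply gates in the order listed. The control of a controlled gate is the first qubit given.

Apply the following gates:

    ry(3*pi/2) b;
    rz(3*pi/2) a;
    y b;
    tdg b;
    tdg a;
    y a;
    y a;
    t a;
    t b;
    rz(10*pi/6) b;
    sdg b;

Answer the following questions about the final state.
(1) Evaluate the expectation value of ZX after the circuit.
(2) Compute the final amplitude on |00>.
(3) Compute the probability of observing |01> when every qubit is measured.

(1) The expectation value of ZX is -sqrt(3)/2. Key observation: the block from step 4 through step 9 cancels to the identity and can be dropped.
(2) |00> carries amplitude -sqrt(2)*exp(11*I*pi/12)/2 in the final state.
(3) Outcome |01> occurs with probability 1/2.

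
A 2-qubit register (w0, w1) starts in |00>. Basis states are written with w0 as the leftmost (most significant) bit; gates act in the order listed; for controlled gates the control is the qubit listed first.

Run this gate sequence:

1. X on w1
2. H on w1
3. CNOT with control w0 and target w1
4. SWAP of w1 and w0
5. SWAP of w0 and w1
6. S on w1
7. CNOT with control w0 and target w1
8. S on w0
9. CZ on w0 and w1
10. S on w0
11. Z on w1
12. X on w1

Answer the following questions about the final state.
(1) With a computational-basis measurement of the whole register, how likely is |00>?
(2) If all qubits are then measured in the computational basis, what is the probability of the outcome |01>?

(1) A full measurement returns |00> with probability 1/2.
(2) The probability of measuring |01> is 1/2.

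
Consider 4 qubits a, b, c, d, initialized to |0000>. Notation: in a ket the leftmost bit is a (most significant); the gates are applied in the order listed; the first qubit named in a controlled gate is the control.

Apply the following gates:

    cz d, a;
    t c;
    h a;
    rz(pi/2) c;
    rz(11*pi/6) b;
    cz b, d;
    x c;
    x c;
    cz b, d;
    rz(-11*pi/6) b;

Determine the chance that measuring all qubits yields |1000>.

A full measurement returns |1000> with probability 1/2. Key observation: gates 5-10 undo each other exactly, leaving only the rest of the circuit to track.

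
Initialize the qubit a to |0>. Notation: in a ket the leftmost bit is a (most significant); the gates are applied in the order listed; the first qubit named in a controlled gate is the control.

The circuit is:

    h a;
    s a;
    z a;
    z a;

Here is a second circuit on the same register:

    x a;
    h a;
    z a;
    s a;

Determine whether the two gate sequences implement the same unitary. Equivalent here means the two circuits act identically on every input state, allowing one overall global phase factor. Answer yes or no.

Yes — the two circuits implement the same unitary up to a global phase.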